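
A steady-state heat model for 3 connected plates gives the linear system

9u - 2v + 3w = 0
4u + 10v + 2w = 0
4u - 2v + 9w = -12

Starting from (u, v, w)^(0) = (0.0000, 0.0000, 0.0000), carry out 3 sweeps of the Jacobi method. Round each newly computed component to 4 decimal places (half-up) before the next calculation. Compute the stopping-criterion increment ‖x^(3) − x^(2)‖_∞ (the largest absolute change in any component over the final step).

0.1778

Iteration 1:
  u = (0 - (-2)·0.0000 - (3)·0.0000) / (9) = 0.0000
  v = (0 - (4)·0.0000 - (2)·0.0000) / (10) = 0.0000
  w = (-12 - (4)·0.0000 - (-2)·0.0000) / (9) = -1.3333
Iteration 2:
  u = (0 - (-2)·0.0000 - (3)·-1.3333) / (9) = 0.4444
  v = (0 - (4)·0.0000 - (2)·-1.3333) / (10) = 0.2667
  w = (-12 - (4)·0.0000 - (-2)·0.0000) / (9) = -1.3333
Iteration 3:
  u = (0 - (-2)·0.2667 - (3)·-1.3333) / (9) = 0.5037
  v = (0 - (4)·0.4444 - (2)·-1.3333) / (10) = 0.0889
  w = (-12 - (4)·0.4444 - (-2)·0.2667) / (9) = -1.4716
Change: (0.0593, -0.1778, -0.1383) → max |·| = 0.1778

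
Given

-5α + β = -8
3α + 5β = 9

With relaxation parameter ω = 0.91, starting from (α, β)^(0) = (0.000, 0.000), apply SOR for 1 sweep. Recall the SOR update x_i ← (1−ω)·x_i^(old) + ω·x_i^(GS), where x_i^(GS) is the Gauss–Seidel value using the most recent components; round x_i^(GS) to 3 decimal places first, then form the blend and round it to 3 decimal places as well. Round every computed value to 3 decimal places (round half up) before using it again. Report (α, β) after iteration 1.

(1.456, 0.843)

Iteration 1:
  α: GS value = (-8 - (1)·0.000) / (-5) = 1.600;  α ← (1−ω)·0.000 + ω·1.600 = 1.456
  β: GS value = (9 - (3)·1.456) / (5) = 0.926;  β ← (1−ω)·0.000 + ω·0.926 = 0.843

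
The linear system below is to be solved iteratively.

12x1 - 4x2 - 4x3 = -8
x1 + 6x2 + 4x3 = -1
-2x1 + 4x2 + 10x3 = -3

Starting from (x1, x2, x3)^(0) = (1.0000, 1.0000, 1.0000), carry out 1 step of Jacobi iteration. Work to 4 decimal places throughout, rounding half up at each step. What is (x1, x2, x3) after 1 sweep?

(0.0000, -1.0000, -0.5000)

Iteration 1:
  x1 = (-8 - (-4)·1.0000 - (-4)·1.0000) / (12) = 0.0000
  x2 = (-1 - (1)·1.0000 - (4)·1.0000) / (6) = -1.0000
  x3 = (-3 - (-2)·1.0000 - (4)·1.0000) / (10) = -0.5000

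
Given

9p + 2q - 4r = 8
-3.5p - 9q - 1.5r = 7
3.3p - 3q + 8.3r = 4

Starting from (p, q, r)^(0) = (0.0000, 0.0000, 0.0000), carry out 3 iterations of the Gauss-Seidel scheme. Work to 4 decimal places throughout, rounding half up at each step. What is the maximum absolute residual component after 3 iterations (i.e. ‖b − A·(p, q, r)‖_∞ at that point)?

0.0260

Iteration 1:
  p = (8 - (2)·0.0000 - (-4)·0.0000) / (9) = 0.8889
  q = (7 - (-3.5)·0.8889 - (-1.5)·0.0000) / (-9) = -1.1235
  r = (4 - (3.3)·0.8889 - (-3)·-1.1235) / (8.3) = -0.2776
Iteration 2:
  p = (8 - (2)·-1.1235 - (-4)·-0.2776) / (9) = 1.0152
  q = (7 - (-3.5)·1.0152 - (-1.5)·-0.2776) / (-9) = -1.1263
  r = (4 - (3.3)·1.0152 - (-3)·-1.1263) / (8.3) = -0.3288
Iteration 3:
  p = (8 - (2)·-1.1263 - (-4)·-0.3288) / (9) = 0.9930
  q = (7 - (-3.5)·0.9930 - (-1.5)·-0.3288) / (-9) = -1.1091
  r = (4 - (3.3)·0.9930 - (-3)·-1.1091) / (8.3) = -0.3138
Residual b − A·x = (0.0260, 0.0229, 0.0003); ∞-norm = 0.0260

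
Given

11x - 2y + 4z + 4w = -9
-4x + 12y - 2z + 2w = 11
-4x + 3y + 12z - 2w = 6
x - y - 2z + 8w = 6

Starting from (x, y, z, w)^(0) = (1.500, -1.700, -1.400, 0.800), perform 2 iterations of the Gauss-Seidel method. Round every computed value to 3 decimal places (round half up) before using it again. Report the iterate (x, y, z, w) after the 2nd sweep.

(-1.221, 0.394, 0.155, 0.991)

Iteration 1:
  x = (-9 - (-2)·-1.700 - (4)·-1.400 - (4)·0.800) / (11) = -0.909
  y = (11 - (-4)·-0.909 - (-2)·-1.400 - (2)·0.800) / (12) = 0.247
  z = (6 - (-4)·-0.909 - (3)·0.247 - (-2)·0.800) / (12) = 0.269
  w = (6 - (1)·-0.909 - (-1)·0.247 - (-2)·0.269) / (8) = 0.962
Iteration 2:
  x = (-9 - (-2)·0.247 - (4)·0.269 - (4)·0.962) / (11) = -1.221
  y = (11 - (-4)·-1.221 - (-2)·0.269 - (2)·0.962) / (12) = 0.394
  z = (6 - (-4)·-1.221 - (3)·0.394 - (-2)·0.962) / (12) = 0.155
  w = (6 - (1)·-1.221 - (-1)·0.394 - (-2)·0.155) / (8) = 0.991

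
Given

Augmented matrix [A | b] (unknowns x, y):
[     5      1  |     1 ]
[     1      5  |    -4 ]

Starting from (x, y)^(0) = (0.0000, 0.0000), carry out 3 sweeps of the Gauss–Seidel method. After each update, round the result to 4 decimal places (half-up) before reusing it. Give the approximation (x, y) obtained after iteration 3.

Iteration 1:
  x = (1 - (1)·0.0000) / (5) = 0.2000
  y = (-4 - (1)·0.2000) / (5) = -0.8400
Iteration 2:
  x = (1 - (1)·-0.8400) / (5) = 0.3680
  y = (-4 - (1)·0.3680) / (5) = -0.8736
Iteration 3:
  x = (1 - (1)·-0.8736) / (5) = 0.3747
  y = (-4 - (1)·0.3747) / (5) = -0.8749

(0.3747, -0.8749)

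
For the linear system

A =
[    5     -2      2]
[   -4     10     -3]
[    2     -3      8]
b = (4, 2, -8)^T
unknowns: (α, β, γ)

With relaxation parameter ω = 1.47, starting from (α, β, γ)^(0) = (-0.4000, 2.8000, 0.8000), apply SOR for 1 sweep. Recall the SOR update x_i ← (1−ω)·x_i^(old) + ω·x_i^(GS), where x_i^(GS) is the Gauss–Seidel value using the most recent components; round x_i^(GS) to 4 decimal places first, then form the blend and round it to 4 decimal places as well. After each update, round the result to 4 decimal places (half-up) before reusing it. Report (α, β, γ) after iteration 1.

Iteration 1:
  α: GS value = (4 - (-2)·2.8000 - (2)·0.8000) / (5) = 1.6000;  α ← (1−ω)·-0.4000 + ω·1.6000 = 2.5400
  β: GS value = (2 - (-4)·2.5400 - (-3)·0.8000) / (10) = 1.4560;  β ← (1−ω)·2.8000 + ω·1.4560 = 0.8243
  γ: GS value = (-8 - (2)·2.5400 - (-3)·0.8243) / (8) = -1.3259;  γ ← (1−ω)·0.8000 + ω·-1.3259 = -2.3251

(2.5400, 0.8243, -2.3251)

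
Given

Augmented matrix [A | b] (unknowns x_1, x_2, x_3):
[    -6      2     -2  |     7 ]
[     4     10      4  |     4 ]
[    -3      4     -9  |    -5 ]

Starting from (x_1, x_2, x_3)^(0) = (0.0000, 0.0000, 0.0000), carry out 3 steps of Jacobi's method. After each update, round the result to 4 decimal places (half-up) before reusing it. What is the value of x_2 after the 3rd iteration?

Iteration 1:
  x_1 = (7 - (2)·0.0000 - (-2)·0.0000) / (-6) = -1.1667
  x_2 = (4 - (4)·0.0000 - (4)·0.0000) / (10) = 0.4000
  x_3 = (-5 - (-3)·0.0000 - (4)·0.0000) / (-9) = 0.5556
Iteration 2:
  x_1 = (7 - (2)·0.4000 - (-2)·0.5556) / (-6) = -1.2185
  x_2 = (4 - (4)·-1.1667 - (4)·0.5556) / (10) = 0.6444
  x_3 = (-5 - (-3)·-1.1667 - (4)·0.4000) / (-9) = 1.1222
Iteration 3:
  x_1 = (7 - (2)·0.6444 - (-2)·1.1222) / (-6) = -1.3259
  x_2 = (4 - (4)·-1.2185 - (4)·1.1222) / (10) = 0.4385
  x_3 = (-5 - (-3)·-1.2185 - (4)·0.6444) / (-9) = 1.2481

0.4385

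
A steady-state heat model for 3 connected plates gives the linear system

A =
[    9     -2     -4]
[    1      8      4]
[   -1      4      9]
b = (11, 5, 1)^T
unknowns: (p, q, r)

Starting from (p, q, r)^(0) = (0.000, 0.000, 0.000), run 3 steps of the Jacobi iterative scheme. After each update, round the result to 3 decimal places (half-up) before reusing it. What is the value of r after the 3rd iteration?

0.082

Iteration 1:
  p = (11 - (-2)·0.000 - (-4)·0.000) / (9) = 1.222
  q = (5 - (1)·0.000 - (4)·0.000) / (8) = 0.625
  r = (1 - (-1)·0.000 - (4)·0.000) / (9) = 0.111
Iteration 2:
  p = (11 - (-2)·0.625 - (-4)·0.111) / (9) = 1.410
  q = (5 - (1)·1.222 - (4)·0.111) / (8) = 0.417
  r = (1 - (-1)·1.222 - (4)·0.625) / (9) = -0.031
Iteration 3:
  p = (11 - (-2)·0.417 - (-4)·-0.031) / (9) = 1.301
  q = (5 - (1)·1.410 - (4)·-0.031) / (8) = 0.464
  r = (1 - (-1)·1.410 - (4)·0.417) / (9) = 0.082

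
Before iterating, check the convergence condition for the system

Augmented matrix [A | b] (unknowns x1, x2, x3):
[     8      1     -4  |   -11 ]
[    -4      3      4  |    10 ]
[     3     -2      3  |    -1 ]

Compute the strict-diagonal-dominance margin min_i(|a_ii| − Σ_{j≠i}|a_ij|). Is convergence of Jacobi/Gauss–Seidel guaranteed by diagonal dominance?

row 1: |8| − (1+4) = 3
row 2: |3| − (4+4) = -5
row 3: |3| − (3+2) = -2
minimum over rows = -5 → not strictly diagonally dominant

-5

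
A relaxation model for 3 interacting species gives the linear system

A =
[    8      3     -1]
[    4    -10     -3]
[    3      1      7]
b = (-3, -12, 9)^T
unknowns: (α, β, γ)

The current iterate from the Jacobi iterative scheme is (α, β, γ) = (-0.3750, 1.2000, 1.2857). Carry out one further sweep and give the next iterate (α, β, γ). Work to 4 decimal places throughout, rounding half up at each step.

One sweep:
  α = (-3 - (3)·1.2000 - (-1)·1.2857) / (8) = -0.6643
  β = (-12 - (4)·-0.3750 - (-3)·1.2857) / (-10) = 0.6643
  γ = (9 - (3)·-0.3750 - (1)·1.2000) / (7) = 1.2750

(-0.6643, 0.6643, 1.2750)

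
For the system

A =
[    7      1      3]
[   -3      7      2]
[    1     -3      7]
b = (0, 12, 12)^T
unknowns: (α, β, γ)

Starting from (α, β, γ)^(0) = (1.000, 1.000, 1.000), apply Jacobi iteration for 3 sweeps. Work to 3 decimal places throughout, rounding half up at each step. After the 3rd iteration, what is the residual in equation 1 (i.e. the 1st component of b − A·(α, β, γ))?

Iteration 1:
  α = (0 - (1)·1.000 - (3)·1.000) / (7) = -0.571
  β = (12 - (-3)·1.000 - (2)·1.000) / (7) = 1.857
  γ = (12 - (1)·1.000 - (-3)·1.000) / (7) = 2.000
Iteration 2:
  α = (0 - (1)·1.857 - (3)·2.000) / (7) = -1.122
  β = (12 - (-3)·-0.571 - (2)·2.000) / (7) = 0.898
  γ = (12 - (1)·-0.571 - (-3)·1.857) / (7) = 2.592
Iteration 3:
  α = (0 - (1)·0.898 - (3)·2.592) / (7) = -1.239
  β = (12 - (-3)·-1.122 - (2)·2.592) / (7) = 0.493
  γ = (12 - (1)·-1.122 - (-3)·0.898) / (7) = 2.259
Residual b − A·x = (1.403, 0.314, -1.095)

1.403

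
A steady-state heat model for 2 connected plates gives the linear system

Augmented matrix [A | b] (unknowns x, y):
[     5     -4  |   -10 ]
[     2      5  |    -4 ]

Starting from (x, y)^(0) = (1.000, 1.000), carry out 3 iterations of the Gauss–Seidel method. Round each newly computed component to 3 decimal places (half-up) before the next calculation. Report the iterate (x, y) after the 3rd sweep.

(-1.918, -0.033)

Iteration 1:
  x = (-10 - (-4)·1.000) / (5) = -1.200
  y = (-4 - (2)·-1.200) / (5) = -0.320
Iteration 2:
  x = (-10 - (-4)·-0.320) / (5) = -2.256
  y = (-4 - (2)·-2.256) / (5) = 0.102
Iteration 3:
  x = (-10 - (-4)·0.102) / (5) = -1.918
  y = (-4 - (2)·-1.918) / (5) = -0.033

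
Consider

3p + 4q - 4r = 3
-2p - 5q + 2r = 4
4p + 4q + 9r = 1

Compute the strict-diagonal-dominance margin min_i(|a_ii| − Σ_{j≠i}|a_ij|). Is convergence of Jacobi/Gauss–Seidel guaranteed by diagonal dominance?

-5

row 1: |3| − (4+4) = -5
row 2: |-5| − (2+2) = 1
row 3: |9| − (4+4) = 1
minimum over rows = -5 → not strictly diagonally dominant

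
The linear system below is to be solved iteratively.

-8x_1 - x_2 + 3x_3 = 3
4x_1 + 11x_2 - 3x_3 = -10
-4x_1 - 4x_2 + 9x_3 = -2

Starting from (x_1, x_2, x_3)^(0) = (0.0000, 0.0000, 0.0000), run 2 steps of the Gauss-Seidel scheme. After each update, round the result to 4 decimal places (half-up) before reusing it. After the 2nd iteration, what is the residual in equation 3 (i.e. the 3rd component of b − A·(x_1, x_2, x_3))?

Iteration 1:
  x_1 = (3 - (-1)·0.0000 - (3)·0.0000) / (-8) = -0.3750
  x_2 = (-10 - (4)·-0.3750 - (-3)·0.0000) / (11) = -0.7727
  x_3 = (-2 - (-4)·-0.3750 - (-4)·-0.7727) / (9) = -0.7323
Iteration 2:
  x_1 = (3 - (-1)·-0.7727 - (3)·-0.7323) / (-8) = -0.5530
  x_2 = (-10 - (4)·-0.5530 - (-3)·-0.7323) / (11) = -0.9077
  x_3 = (-2 - (-4)·-0.5530 - (-4)·-0.9077) / (9) = -0.8714
Residual b − A·x = (0.2825, -0.4175, -0.0002)

-0.0002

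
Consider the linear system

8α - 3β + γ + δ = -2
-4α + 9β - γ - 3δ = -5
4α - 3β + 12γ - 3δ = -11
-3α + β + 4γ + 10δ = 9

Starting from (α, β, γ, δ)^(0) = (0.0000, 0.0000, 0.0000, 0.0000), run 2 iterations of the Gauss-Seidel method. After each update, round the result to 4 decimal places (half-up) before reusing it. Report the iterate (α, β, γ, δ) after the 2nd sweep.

(-0.5365, -0.4745, -0.5335, 0.9999)

Iteration 1:
  α = (-2 - (-3)·0.0000 - (1)·0.0000 - (1)·0.0000) / (8) = -0.2500
  β = (-5 - (-4)·-0.2500 - (-1)·0.0000 - (-3)·0.0000) / (9) = -0.6667
  γ = (-11 - (4)·-0.2500 - (-3)·-0.6667 - (-3)·0.0000) / (12) = -1.0000
  δ = (9 - (-3)·-0.2500 - (1)·-0.6667 - (4)·-1.0000) / (10) = 1.2917
Iteration 2:
  α = (-2 - (-3)·-0.6667 - (1)·-1.0000 - (1)·1.2917) / (8) = -0.5365
  β = (-5 - (-4)·-0.5365 - (-1)·-1.0000 - (-3)·1.2917) / (9) = -0.4745
  γ = (-11 - (4)·-0.5365 - (-3)·-0.4745 - (-3)·1.2917) / (12) = -0.5335
  δ = (9 - (-3)·-0.5365 - (1)·-0.4745 - (4)·-0.5335) / (10) = 0.9999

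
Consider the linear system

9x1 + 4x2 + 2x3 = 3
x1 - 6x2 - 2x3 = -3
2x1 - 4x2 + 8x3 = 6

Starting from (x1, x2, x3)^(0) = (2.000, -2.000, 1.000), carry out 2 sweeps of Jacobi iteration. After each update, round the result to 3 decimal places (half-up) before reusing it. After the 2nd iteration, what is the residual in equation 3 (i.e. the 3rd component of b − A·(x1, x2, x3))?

3.112

Iteration 1:
  x1 = (3 - (4)·-2.000 - (2)·1.000) / (9) = 1.000
  x2 = (-3 - (1)·2.000 - (-2)·1.000) / (-6) = 0.500
  x3 = (6 - (2)·2.000 - (-4)·-2.000) / (8) = -0.750
Iteration 2:
  x1 = (3 - (4)·0.500 - (2)·-0.750) / (9) = 0.278
  x2 = (-3 - (1)·1.000 - (-2)·-0.750) / (-6) = 0.917
  x3 = (6 - (2)·1.000 - (-4)·0.500) / (8) = 0.750
Residual b − A·x = (-4.670, 3.724, 3.112)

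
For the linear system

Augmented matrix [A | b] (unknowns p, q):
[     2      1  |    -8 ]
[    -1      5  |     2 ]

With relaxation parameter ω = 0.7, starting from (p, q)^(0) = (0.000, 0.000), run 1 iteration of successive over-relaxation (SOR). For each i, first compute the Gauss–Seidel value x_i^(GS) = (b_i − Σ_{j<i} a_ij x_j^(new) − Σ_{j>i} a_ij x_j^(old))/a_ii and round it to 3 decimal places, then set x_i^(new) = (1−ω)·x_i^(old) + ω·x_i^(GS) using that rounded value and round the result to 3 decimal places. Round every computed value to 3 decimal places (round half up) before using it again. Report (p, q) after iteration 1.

Iteration 1:
  p: GS value = (-8 - (1)·0.000) / (2) = -4.000;  p ← (1−ω)·0.000 + ω·-4.000 = -2.800
  q: GS value = (2 - (-1)·-2.800) / (5) = -0.160;  q ← (1−ω)·0.000 + ω·-0.160 = -0.112

(-2.800, -0.112)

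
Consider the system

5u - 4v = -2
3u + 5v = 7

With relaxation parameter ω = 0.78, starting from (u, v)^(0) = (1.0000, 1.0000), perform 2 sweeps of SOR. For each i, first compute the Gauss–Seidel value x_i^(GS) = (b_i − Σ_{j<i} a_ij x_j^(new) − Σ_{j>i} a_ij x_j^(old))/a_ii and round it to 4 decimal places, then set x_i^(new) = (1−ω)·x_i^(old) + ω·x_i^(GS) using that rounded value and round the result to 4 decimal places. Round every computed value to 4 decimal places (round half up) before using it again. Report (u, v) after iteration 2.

(0.4684, 1.1067)

Iteration 1:
  u: GS value = (-2 - (-4)·1.0000) / (5) = 0.4000;  u ← (1−ω)·1.0000 + ω·0.4000 = 0.5320
  v: GS value = (7 - (3)·0.5320) / (5) = 1.0808;  v ← (1−ω)·1.0000 + ω·1.0808 = 1.0630
Iteration 2:
  u: GS value = (-2 - (-4)·1.0630) / (5) = 0.4504;  u ← (1−ω)·0.5320 + ω·0.4504 = 0.4684
  v: GS value = (7 - (3)·0.4684) / (5) = 1.1190;  v ← (1−ω)·1.0630 + ω·1.1190 = 1.1067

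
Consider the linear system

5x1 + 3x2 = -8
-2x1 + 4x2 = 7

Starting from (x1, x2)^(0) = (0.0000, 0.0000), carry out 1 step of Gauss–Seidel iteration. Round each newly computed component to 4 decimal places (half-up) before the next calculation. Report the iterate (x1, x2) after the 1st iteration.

Iteration 1:
  x1 = (-8 - (3)·0.0000) / (5) = -1.6000
  x2 = (7 - (-2)·-1.6000) / (4) = 0.9500

(-1.6000, 0.9500)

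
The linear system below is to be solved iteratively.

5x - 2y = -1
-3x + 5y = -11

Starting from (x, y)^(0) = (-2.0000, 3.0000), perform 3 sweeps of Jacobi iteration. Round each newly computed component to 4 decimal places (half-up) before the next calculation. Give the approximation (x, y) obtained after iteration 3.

Iteration 1:
  x = (-1 - (-2)·3.0000) / (5) = 1.0000
  y = (-11 - (-3)·-2.0000) / (5) = -3.4000
Iteration 2:
  x = (-1 - (-2)·-3.4000) / (5) = -1.5600
  y = (-11 - (-3)·1.0000) / (5) = -1.6000
Iteration 3:
  x = (-1 - (-2)·-1.6000) / (5) = -0.8400
  y = (-11 - (-3)·-1.5600) / (5) = -3.1360

(-0.8400, -3.1360)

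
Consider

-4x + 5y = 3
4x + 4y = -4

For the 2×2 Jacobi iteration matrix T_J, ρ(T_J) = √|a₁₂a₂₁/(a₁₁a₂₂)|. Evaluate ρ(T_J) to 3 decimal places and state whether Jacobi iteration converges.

a₁₂a₂₁/(a₁₁a₂₂) = (5)·(4) / ((-4)·(4)) = -1.250000
ρ = √|-1.250000| = √1.250000 = 1.118
ρ > 1, so Jacobi diverges

1.118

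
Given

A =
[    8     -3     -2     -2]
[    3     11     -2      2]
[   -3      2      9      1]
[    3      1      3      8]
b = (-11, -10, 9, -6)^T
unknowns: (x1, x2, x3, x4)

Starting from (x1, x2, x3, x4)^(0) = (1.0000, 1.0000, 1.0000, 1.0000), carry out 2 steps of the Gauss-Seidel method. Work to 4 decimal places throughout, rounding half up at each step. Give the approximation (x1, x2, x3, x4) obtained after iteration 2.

(-1.6416, -0.1532, 0.5759, -0.3312)

Iteration 1:
  x1 = (-11 - (-3)·1.0000 - (-2)·1.0000 - (-2)·1.0000) / (8) = -0.5000
  x2 = (-10 - (3)·-0.5000 - (-2)·1.0000 - (2)·1.0000) / (11) = -0.7727
  x3 = (9 - (-3)·-0.5000 - (2)·-0.7727 - (1)·1.0000) / (9) = 0.8939
  x4 = (-6 - (3)·-0.5000 - (1)·-0.7727 - (3)·0.8939) / (8) = -0.8011
Iteration 2:
  x1 = (-11 - (-3)·-0.7727 - (-2)·0.8939 - (-2)·-0.8011) / (8) = -1.6416
  x2 = (-10 - (3)·-1.6416 - (-2)·0.8939 - (2)·-0.8011) / (11) = -0.1532
  x3 = (9 - (-3)·-1.6416 - (2)·-0.1532 - (1)·-0.8011) / (9) = 0.5759
  x4 = (-6 - (3)·-1.6416 - (1)·-0.1532 - (3)·0.5759) / (8) = -0.3312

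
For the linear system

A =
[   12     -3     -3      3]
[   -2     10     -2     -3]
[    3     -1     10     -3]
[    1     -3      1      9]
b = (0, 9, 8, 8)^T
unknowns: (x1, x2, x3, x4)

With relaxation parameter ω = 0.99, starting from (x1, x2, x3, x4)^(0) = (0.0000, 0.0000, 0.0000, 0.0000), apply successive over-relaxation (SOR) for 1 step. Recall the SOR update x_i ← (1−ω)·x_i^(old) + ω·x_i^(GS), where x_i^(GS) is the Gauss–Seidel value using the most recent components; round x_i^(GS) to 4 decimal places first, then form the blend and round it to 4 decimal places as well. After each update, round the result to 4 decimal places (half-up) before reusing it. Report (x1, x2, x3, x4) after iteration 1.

Iteration 1:
  x1: GS value = (0 - (-3)·0.0000 - (-3)·0.0000 - (3)·0.0000) / (12) = 0.0000;  x1 ← (1−ω)·0.0000 + ω·0.0000 = 0.0000
  x2: GS value = (9 - (-2)·0.0000 - (-2)·0.0000 - (-3)·0.0000) / (10) = 0.9000;  x2 ← (1−ω)·0.0000 + ω·0.9000 = 0.8910
  x3: GS value = (8 - (3)·0.0000 - (-1)·0.8910 - (-3)·0.0000) / (10) = 0.8891;  x3 ← (1−ω)·0.0000 + ω·0.8891 = 0.8802
  x4: GS value = (8 - (1)·0.0000 - (-3)·0.8910 - (1)·0.8802) / (9) = 1.0881;  x4 ← (1−ω)·0.0000 + ω·1.0881 = 1.0772

(0.0000, 0.8910, 0.8802, 1.0772)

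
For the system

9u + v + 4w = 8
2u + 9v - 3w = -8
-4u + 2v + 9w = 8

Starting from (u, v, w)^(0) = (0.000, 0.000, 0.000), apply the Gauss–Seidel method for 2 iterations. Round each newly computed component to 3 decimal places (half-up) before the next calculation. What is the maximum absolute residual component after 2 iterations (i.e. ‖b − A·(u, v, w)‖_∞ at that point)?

1.167

Iteration 1:
  u = (8 - (1)·0.000 - (4)·0.000) / (9) = 0.889
  v = (-8 - (2)·0.889 - (-3)·0.000) / (9) = -1.086
  w = (8 - (-4)·0.889 - (2)·-1.086) / (9) = 1.525
Iteration 2:
  u = (8 - (1)·-1.086 - (4)·1.525) / (9) = 0.332
  v = (-8 - (2)·0.332 - (-3)·1.525) / (9) = -0.454
  w = (8 - (-4)·0.332 - (2)·-0.454) / (9) = 1.137
Residual b − A·x = (0.918, -1.167, 0.003); ∞-norm = 1.167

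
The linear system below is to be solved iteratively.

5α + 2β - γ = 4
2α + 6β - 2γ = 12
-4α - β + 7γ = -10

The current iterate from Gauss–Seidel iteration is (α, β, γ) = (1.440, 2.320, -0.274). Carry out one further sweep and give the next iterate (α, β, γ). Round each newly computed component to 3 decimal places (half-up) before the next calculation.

(-0.183, 1.970, -1.252)

One sweep:
  α = (4 - (2)·2.320 - (-1)·-0.274) / (5) = -0.183
  β = (12 - (2)·-0.183 - (-2)·-0.274) / (6) = 1.970
  γ = (-10 - (-4)·-0.183 - (-1)·1.970) / (7) = -1.252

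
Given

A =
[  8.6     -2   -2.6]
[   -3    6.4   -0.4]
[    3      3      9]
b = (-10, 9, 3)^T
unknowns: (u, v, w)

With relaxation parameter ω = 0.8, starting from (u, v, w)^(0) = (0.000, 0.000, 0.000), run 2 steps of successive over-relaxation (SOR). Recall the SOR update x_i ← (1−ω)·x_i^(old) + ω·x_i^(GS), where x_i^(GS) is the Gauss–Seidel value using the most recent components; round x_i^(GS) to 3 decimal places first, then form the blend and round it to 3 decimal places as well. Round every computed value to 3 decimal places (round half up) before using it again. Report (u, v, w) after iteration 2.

Iteration 1:
  u: GS value = (-10 - (-2)·0.000 - (-2.6)·0.000) / (8.6) = -1.163;  u ← (1−ω)·0.000 + ω·-1.163 = -0.930
  v: GS value = (9 - (-3)·-0.930 - (-0.4)·0.000) / (6.4) = 0.970;  v ← (1−ω)·0.000 + ω·0.970 = 0.776
  w: GS value = (3 - (3)·-0.930 - (3)·0.776) / (9) = 0.385;  w ← (1−ω)·0.000 + ω·0.385 = 0.308
Iteration 2:
  u: GS value = (-10 - (-2)·0.776 - (-2.6)·0.308) / (8.6) = -0.889;  u ← (1−ω)·-0.930 + ω·-0.889 = -0.897
  v: GS value = (9 - (-3)·-0.897 - (-0.4)·0.308) / (6.4) = 1.005;  v ← (1−ω)·0.776 + ω·1.005 = 0.959
  w: GS value = (3 - (3)·-0.897 - (3)·0.959) / (9) = 0.313;  w ← (1−ω)·0.308 + ω·0.313 = 0.312

(-0.897, 0.959, 0.312)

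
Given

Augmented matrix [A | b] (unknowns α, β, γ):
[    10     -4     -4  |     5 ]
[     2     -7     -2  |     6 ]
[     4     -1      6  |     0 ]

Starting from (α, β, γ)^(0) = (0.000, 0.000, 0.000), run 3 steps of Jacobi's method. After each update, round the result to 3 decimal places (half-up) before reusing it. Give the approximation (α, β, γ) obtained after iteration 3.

Iteration 1:
  α = (5 - (-4)·0.000 - (-4)·0.000) / (10) = 0.500
  β = (6 - (2)·0.000 - (-2)·0.000) / (-7) = -0.857
  γ = (0 - (4)·0.000 - (-1)·0.000) / (6) = 0.000
Iteration 2:
  α = (5 - (-4)·-0.857 - (-4)·0.000) / (10) = 0.157
  β = (6 - (2)·0.500 - (-2)·0.000) / (-7) = -0.714
  γ = (0 - (4)·0.500 - (-1)·-0.857) / (6) = -0.476
Iteration 3:
  α = (5 - (-4)·-0.714 - (-4)·-0.476) / (10) = 0.024
  β = (6 - (2)·0.157 - (-2)·-0.476) / (-7) = -0.676
  γ = (0 - (4)·0.157 - (-1)·-0.714) / (6) = -0.224

(0.024, -0.676, -0.224)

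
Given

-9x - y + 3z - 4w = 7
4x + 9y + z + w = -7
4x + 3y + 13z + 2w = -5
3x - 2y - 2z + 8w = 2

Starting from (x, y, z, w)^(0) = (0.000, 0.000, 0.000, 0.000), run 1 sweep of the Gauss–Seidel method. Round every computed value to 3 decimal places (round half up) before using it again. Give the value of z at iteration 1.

-0.046

Iteration 1:
  x = (7 - (-1)·0.000 - (3)·0.000 - (-4)·0.000) / (-9) = -0.778
  y = (-7 - (4)·-0.778 - (1)·0.000 - (1)·0.000) / (9) = -0.432
  z = (-5 - (4)·-0.778 - (3)·-0.432 - (2)·0.000) / (13) = -0.046
  w = (2 - (3)·-0.778 - (-2)·-0.432 - (-2)·-0.046) / (8) = 0.422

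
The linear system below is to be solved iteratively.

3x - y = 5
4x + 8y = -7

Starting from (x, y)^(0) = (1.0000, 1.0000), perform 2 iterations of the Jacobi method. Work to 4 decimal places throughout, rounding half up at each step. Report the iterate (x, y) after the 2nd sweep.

(1.2083, -1.8750)

Iteration 1:
  x = (5 - (-1)·1.0000) / (3) = 2.0000
  y = (-7 - (4)·1.0000) / (8) = -1.3750
Iteration 2:
  x = (5 - (-1)·-1.3750) / (3) = 1.2083
  y = (-7 - (4)·2.0000) / (8) = -1.8750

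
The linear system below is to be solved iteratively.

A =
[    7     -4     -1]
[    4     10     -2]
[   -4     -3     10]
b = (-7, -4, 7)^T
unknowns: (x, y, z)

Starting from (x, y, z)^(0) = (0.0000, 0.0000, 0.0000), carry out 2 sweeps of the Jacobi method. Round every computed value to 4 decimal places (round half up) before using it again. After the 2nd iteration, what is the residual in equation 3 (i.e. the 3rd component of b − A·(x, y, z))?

Iteration 1:
  x = (-7 - (-4)·0.0000 - (-1)·0.0000) / (7) = -1.0000
  y = (-4 - (4)·0.0000 - (-2)·0.0000) / (10) = -0.4000
  z = (7 - (-4)·0.0000 - (-3)·0.0000) / (10) = 0.7000
Iteration 2:
  x = (-7 - (-4)·-0.4000 - (-1)·0.7000) / (7) = -1.1286
  y = (-4 - (4)·-1.0000 - (-2)·0.7000) / (10) = 0.1400
  z = (7 - (-4)·-1.0000 - (-3)·-0.4000) / (10) = 0.1800
Residual b − A·x = (1.6402, -0.5256, 1.1056)

1.1056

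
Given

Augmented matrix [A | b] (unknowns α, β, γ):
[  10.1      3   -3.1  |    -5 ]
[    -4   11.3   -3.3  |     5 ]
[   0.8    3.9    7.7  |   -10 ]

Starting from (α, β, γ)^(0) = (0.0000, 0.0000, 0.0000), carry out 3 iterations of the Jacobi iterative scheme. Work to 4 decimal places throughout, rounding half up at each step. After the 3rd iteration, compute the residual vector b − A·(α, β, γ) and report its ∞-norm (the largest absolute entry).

Iteration 1:
  α = (-5 - (3)·0.0000 - (-3.1)·0.0000) / (10.1) = -0.4950
  β = (5 - (-4)·0.0000 - (-3.3)·0.0000) / (11.3) = 0.4425
  γ = (-10 - (0.8)·0.0000 - (3.9)·0.0000) / (7.7) = -1.2987
Iteration 2:
  α = (-5 - (3)·0.4425 - (-3.1)·-1.2987) / (10.1) = -1.0251
  β = (5 - (-4)·-0.4950 - (-3.3)·-1.2987) / (11.3) = -0.1120
  γ = (-10 - (0.8)·-0.4950 - (3.9)·0.4425) / (7.7) = -1.4714
Iteration 3:
  α = (-5 - (3)·-0.1120 - (-3.1)·-1.4714) / (10.1) = -0.9134
  β = (5 - (-4)·-1.0251 - (-3.3)·-1.4714) / (11.3) = -0.3501
  γ = (-10 - (0.8)·-1.0251 - (3.9)·-0.1120) / (7.7) = -1.1355
Residual b − A·x = (1.7556, 1.5554, 0.8395); ∞-norm = 1.7556

1.7556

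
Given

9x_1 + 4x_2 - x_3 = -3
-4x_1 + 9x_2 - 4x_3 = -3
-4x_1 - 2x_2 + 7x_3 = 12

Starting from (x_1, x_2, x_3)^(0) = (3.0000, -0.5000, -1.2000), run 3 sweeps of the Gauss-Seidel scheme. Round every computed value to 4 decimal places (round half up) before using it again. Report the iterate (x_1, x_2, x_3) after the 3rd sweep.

Iteration 1:
  x_1 = (-3 - (4)·-0.5000 - (-1)·-1.2000) / (9) = -0.2444
  x_2 = (-3 - (-4)·-0.2444 - (-4)·-1.2000) / (9) = -0.9753
  x_3 = (12 - (-4)·-0.2444 - (-2)·-0.9753) / (7) = 1.2960
Iteration 2:
  x_1 = (-3 - (4)·-0.9753 - (-1)·1.2960) / (9) = 0.2441
  x_2 = (-3 - (-4)·0.2441 - (-4)·1.2960) / (9) = 0.3512
  x_3 = (12 - (-4)·0.2441 - (-2)·0.3512) / (7) = 1.9541
Iteration 3:
  x_1 = (-3 - (4)·0.3512 - (-1)·1.9541) / (9) = -0.2723
  x_2 = (-3 - (-4)·-0.2723 - (-4)·1.9541) / (9) = 0.4141
  x_3 = (12 - (-4)·-0.2723 - (-2)·0.4141) / (7) = 1.6770

(-0.2723, 0.4141, 1.6770)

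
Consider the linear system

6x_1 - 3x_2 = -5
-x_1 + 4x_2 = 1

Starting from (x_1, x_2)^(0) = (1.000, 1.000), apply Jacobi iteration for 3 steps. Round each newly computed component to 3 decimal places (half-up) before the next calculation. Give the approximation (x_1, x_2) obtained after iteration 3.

Iteration 1:
  x_1 = (-5 - (-3)·1.000) / (6) = -0.333
  x_2 = (1 - (-1)·1.000) / (4) = 0.500
Iteration 2:
  x_1 = (-5 - (-3)·0.500) / (6) = -0.583
  x_2 = (1 - (-1)·-0.333) / (4) = 0.167
Iteration 3:
  x_1 = (-5 - (-3)·0.167) / (6) = -0.750
  x_2 = (1 - (-1)·-0.583) / (4) = 0.104

(-0.750, 0.104)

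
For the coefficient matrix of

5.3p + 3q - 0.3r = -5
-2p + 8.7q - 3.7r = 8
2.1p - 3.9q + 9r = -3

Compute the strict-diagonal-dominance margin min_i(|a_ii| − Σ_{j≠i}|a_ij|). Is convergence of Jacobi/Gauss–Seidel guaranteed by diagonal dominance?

2

row 1: |5.3| − (3+0.3) = 2
row 2: |8.7| − (2+3.7) = 3
row 3: |9| − (2.1+3.9) = 3
minimum over rows = 2 → strictly diagonally dominant (convergence guaranteed)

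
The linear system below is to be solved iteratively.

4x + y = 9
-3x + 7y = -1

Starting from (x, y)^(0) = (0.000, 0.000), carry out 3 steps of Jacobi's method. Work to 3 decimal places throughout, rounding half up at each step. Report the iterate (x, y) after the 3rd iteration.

(2.045, 0.837)

Iteration 1:
  x = (9 - (1)·0.000) / (4) = 2.250
  y = (-1 - (-3)·0.000) / (7) = -0.143
Iteration 2:
  x = (9 - (1)·-0.143) / (4) = 2.286
  y = (-1 - (-3)·2.250) / (7) = 0.821
Iteration 3:
  x = (9 - (1)·0.821) / (4) = 2.045
  y = (-1 - (-3)·2.286) / (7) = 0.837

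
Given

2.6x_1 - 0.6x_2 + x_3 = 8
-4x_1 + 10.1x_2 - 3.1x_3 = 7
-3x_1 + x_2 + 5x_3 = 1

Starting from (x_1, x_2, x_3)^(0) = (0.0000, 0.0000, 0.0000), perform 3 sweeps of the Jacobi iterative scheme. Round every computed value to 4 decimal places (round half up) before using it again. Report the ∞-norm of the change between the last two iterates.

Iteration 1:
  x_1 = (8 - (-0.6)·0.0000 - (1)·0.0000) / (2.6) = 3.0769
  x_2 = (7 - (-4)·0.0000 - (-3.1)·0.0000) / (10.1) = 0.6931
  x_3 = (1 - (-3)·0.0000 - (1)·0.0000) / (5) = 0.2000
Iteration 2:
  x_1 = (8 - (-0.6)·0.6931 - (1)·0.2000) / (2.6) = 3.1599
  x_2 = (7 - (-4)·3.0769 - (-3.1)·0.2000) / (10.1) = 1.9730
  x_3 = (1 - (-3)·3.0769 - (1)·0.6931) / (5) = 1.9075
Iteration 3:
  x_1 = (8 - (-0.6)·1.9730 - (1)·1.9075) / (2.6) = 2.7986
  x_2 = (7 - (-4)·3.1599 - (-3.1)·1.9075) / (10.1) = 2.5300
  x_3 = (1 - (-3)·3.1599 - (1)·1.9730) / (5) = 1.7013
Change: (-0.3613, 0.5570, -0.2062) → max |·| = 0.5570

0.5570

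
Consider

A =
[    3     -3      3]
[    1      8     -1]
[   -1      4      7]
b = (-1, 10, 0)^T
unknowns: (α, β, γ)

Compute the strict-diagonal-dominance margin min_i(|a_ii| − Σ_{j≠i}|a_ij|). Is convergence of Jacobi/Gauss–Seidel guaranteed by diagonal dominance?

row 1: |3| − (3+3) = -3
row 2: |8| − (1+1) = 6
row 3: |7| − (1+4) = 2
minimum over rows = -3 → not strictly diagonally dominant

-3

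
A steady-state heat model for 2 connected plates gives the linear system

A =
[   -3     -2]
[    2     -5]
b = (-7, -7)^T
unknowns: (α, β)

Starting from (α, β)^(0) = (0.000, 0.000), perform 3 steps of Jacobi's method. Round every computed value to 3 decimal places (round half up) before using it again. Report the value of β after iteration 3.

1.960

Iteration 1:
  α = (-7 - (-2)·0.000) / (-3) = 2.333
  β = (-7 - (2)·0.000) / (-5) = 1.400
Iteration 2:
  α = (-7 - (-2)·1.400) / (-3) = 1.400
  β = (-7 - (2)·2.333) / (-5) = 2.333
Iteration 3:
  α = (-7 - (-2)·2.333) / (-3) = 0.778
  β = (-7 - (2)·1.400) / (-5) = 1.960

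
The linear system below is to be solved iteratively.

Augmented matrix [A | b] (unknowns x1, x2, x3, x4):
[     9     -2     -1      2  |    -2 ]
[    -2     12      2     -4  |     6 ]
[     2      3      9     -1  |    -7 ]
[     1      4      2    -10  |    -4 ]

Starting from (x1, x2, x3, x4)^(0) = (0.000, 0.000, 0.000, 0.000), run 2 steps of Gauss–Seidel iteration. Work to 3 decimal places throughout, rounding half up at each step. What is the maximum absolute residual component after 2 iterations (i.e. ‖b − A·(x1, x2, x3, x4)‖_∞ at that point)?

0.424

Iteration 1:
  x1 = (-2 - (-2)·0.000 - (-1)·0.000 - (2)·0.000) / (9) = -0.222
  x2 = (6 - (-2)·-0.222 - (2)·0.000 - (-4)·0.000) / (12) = 0.463
  x3 = (-7 - (2)·-0.222 - (3)·0.463 - (-1)·0.000) / (9) = -0.883
  x4 = (-4 - (1)·-0.222 - (4)·0.463 - (2)·-0.883) / (-10) = 0.386
Iteration 2:
  x1 = (-2 - (-2)·0.463 - (-1)·-0.883 - (2)·0.386) / (9) = -0.303
  x2 = (6 - (-2)·-0.303 - (2)·-0.883 - (-4)·0.386) / (12) = 0.725
  x3 = (-7 - (2)·-0.303 - (3)·0.725 - (-1)·0.386) / (9) = -0.909
  x4 = (-4 - (1)·-0.303 - (4)·0.725 - (2)·-0.909) / (-10) = 0.478
Residual b − A·x = (0.312, 0.424, 0.090, 0.001); ∞-norm = 0.424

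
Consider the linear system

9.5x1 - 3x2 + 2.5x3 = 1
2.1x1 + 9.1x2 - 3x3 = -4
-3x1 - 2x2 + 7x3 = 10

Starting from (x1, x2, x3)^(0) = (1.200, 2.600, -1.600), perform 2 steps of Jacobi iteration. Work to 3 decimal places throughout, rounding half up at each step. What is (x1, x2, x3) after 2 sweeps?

(-0.994, 0.135, 1.650)

Iteration 1:
  x1 = (1 - (-3)·2.600 - (2.5)·-1.600) / (9.5) = 1.347
  x2 = (-4 - (2.1)·1.200 - (-3)·-1.600) / (9.1) = -1.244
  x3 = (10 - (-3)·1.200 - (-2)·2.600) / (7) = 2.686
Iteration 2:
  x1 = (1 - (-3)·-1.244 - (2.5)·2.686) / (9.5) = -0.994
  x2 = (-4 - (2.1)·1.347 - (-3)·2.686) / (9.1) = 0.135
  x3 = (10 - (-3)·1.347 - (-2)·-1.244) / (7) = 1.650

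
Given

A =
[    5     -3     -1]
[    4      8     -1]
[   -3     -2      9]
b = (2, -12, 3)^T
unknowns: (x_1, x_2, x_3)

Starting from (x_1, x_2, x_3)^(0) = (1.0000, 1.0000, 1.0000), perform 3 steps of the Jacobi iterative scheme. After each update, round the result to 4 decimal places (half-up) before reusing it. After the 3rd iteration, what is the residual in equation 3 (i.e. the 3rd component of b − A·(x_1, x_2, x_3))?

1.0554

Iteration 1:
  x_1 = (2 - (-3)·1.0000 - (-1)·1.0000) / (5) = 1.2000
  x_2 = (-12 - (4)·1.0000 - (-1)·1.0000) / (8) = -1.8750
  x_3 = (3 - (-3)·1.0000 - (-2)·1.0000) / (9) = 0.8889
Iteration 2:
  x_1 = (2 - (-3)·-1.8750 - (-1)·0.8889) / (5) = -0.5472
  x_2 = (-12 - (4)·1.2000 - (-1)·0.8889) / (8) = -1.9889
  x_3 = (3 - (-3)·1.2000 - (-2)·-1.8750) / (9) = 0.3167
Iteration 3:
  x_1 = (2 - (-3)·-1.9889 - (-1)·0.3167) / (5) = -0.7300
  x_2 = (-12 - (4)·-0.5472 - (-1)·0.3167) / (8) = -1.1868
  x_3 = (3 - (-3)·-0.5472 - (-2)·-1.9889) / (9) = -0.2910
Residual b − A·x = (1.7986, 0.1234, 1.0554)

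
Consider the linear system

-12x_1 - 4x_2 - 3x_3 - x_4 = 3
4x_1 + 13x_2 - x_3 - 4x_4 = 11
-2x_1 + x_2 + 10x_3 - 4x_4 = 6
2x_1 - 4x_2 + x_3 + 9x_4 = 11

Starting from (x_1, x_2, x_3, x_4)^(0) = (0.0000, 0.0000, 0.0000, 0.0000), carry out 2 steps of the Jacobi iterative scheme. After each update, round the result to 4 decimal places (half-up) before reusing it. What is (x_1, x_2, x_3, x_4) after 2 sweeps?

(-0.7839, 1.3453, 0.9543, 1.5872)

Iteration 1:
  x_1 = (3 - (-4)·0.0000 - (-3)·0.0000 - (-1)·0.0000) / (-12) = -0.2500
  x_2 = (11 - (4)·0.0000 - (-1)·0.0000 - (-4)·0.0000) / (13) = 0.8462
  x_3 = (6 - (-2)·0.0000 - (1)·0.0000 - (-4)·0.0000) / (10) = 0.6000
  x_4 = (11 - (2)·0.0000 - (-4)·0.0000 - (1)·0.0000) / (9) = 1.2222
Iteration 2:
  x_1 = (3 - (-4)·0.8462 - (-3)·0.6000 - (-1)·1.2222) / (-12) = -0.7839
  x_2 = (11 - (4)·-0.2500 - (-1)·0.6000 - (-4)·1.2222) / (13) = 1.3453
  x_3 = (6 - (-2)·-0.2500 - (1)·0.8462 - (-4)·1.2222) / (10) = 0.9543
  x_4 = (11 - (2)·-0.2500 - (-4)·0.8462 - (1)·0.6000) / (9) = 1.5872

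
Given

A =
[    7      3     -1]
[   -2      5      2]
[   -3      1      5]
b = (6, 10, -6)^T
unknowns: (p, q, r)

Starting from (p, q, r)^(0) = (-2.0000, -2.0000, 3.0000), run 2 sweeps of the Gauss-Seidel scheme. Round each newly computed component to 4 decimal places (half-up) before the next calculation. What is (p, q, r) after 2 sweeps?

Iteration 1:
  p = (6 - (3)·-2.0000 - (-1)·3.0000) / (7) = 2.1429
  q = (10 - (-2)·2.1429 - (2)·3.0000) / (5) = 1.6572
  r = (-6 - (-3)·2.1429 - (1)·1.6572) / (5) = -0.2457
Iteration 2:
  p = (6 - (3)·1.6572 - (-1)·-0.2457) / (7) = 0.1118
  q = (10 - (-2)·0.1118 - (2)·-0.2457) / (5) = 2.1430
  r = (-6 - (-3)·0.1118 - (1)·2.1430) / (5) = -1.5615

(0.1118, 2.1430, -1.5615)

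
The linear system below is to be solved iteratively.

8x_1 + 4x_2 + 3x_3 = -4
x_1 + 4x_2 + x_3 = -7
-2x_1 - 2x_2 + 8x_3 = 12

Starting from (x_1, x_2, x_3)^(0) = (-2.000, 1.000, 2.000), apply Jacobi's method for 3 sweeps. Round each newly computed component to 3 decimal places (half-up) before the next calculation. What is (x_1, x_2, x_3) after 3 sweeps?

Iteration 1:
  x_1 = (-4 - (4)·1.000 - (3)·2.000) / (8) = -1.750
  x_2 = (-7 - (1)·-2.000 - (1)·2.000) / (4) = -1.750
  x_3 = (12 - (-2)·-2.000 - (-2)·1.000) / (8) = 1.250
Iteration 2:
  x_1 = (-4 - (4)·-1.750 - (3)·1.250) / (8) = -0.094
  x_2 = (-7 - (1)·-1.750 - (1)·1.250) / (4) = -1.625
  x_3 = (12 - (-2)·-1.750 - (-2)·-1.750) / (8) = 0.625
Iteration 3:
  x_1 = (-4 - (4)·-1.625 - (3)·0.625) / (8) = 0.078
  x_2 = (-7 - (1)·-0.094 - (1)·0.625) / (4) = -1.883
  x_3 = (12 - (-2)·-0.094 - (-2)·-1.625) / (8) = 1.070

(0.078, -1.883, 1.070)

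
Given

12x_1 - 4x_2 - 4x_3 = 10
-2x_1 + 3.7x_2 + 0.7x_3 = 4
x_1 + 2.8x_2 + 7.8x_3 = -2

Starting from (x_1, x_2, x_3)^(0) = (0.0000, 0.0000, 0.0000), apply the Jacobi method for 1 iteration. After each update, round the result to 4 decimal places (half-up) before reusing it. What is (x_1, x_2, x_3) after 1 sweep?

(0.8333, 1.0811, -0.2564)

Iteration 1:
  x_1 = (10 - (-4)·0.0000 - (-4)·0.0000) / (12) = 0.8333
  x_2 = (4 - (-2)·0.0000 - (0.7)·0.0000) / (3.7) = 1.0811
  x_3 = (-2 - (1)·0.0000 - (2.8)·0.0000) / (7.8) = -0.2564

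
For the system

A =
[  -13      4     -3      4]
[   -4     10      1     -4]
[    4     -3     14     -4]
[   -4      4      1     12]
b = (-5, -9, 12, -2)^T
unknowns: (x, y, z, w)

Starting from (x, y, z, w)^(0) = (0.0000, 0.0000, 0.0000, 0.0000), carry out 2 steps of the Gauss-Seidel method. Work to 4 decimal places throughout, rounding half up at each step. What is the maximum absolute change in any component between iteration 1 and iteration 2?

Iteration 1:
  x = (-5 - (4)·0.0000 - (-3)·0.0000 - (4)·0.0000) / (-13) = 0.3846
  y = (-9 - (-4)·0.3846 - (1)·0.0000 - (-4)·0.0000) / (10) = -0.7462
  z = (12 - (4)·0.3846 - (-3)·-0.7462 - (-4)·0.0000) / (14) = 0.5874
  w = (-2 - (-4)·0.3846 - (4)·-0.7462 - (1)·0.5874) / (12) = 0.1613
Iteration 2:
  x = (-5 - (4)·-0.7462 - (-3)·0.5874 - (4)·0.1613) / (-13) = 0.0691
  y = (-9 - (-4)·0.0691 - (1)·0.5874 - (-4)·0.1613) / (10) = -0.8666
  z = (12 - (4)·0.0691 - (-3)·-0.8666 - (-4)·0.1613) / (14) = 0.6978
  w = (-2 - (-4)·0.0691 - (4)·-0.8666 - (1)·0.6978) / (12) = 0.0871
Change: (-0.3155, -0.1204, 0.1104, -0.0742) → max |·| = 0.3155

0.3155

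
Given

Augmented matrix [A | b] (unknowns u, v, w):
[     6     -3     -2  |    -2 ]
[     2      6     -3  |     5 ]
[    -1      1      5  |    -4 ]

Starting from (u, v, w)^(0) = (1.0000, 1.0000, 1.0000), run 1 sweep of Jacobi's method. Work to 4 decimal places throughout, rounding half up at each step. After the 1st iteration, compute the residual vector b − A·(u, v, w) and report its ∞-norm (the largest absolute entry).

4.4000

Iteration 1:
  u = (-2 - (-3)·1.0000 - (-2)·1.0000) / (6) = 0.5000
  v = (5 - (2)·1.0000 - (-3)·1.0000) / (6) = 1.0000
  w = (-4 - (-1)·1.0000 - (1)·1.0000) / (5) = -0.8000
Residual b − A·x = (-3.6000, -4.4000, -0.5000); ∞-norm = 4.4000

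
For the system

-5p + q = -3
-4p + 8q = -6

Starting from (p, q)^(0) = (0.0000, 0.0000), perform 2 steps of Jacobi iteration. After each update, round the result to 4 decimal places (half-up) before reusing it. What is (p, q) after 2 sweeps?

Iteration 1:
  p = (-3 - (1)·0.0000) / (-5) = 0.6000
  q = (-6 - (-4)·0.0000) / (8) = -0.7500
Iteration 2:
  p = (-3 - (1)·-0.7500) / (-5) = 0.4500
  q = (-6 - (-4)·0.6000) / (8) = -0.4500

(0.4500, -0.4500)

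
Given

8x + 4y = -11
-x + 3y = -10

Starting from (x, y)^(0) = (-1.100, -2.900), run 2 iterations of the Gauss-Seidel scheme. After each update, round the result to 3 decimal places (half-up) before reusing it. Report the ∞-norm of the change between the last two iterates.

Iteration 1:
  x = (-11 - (4)·-2.900) / (8) = 0.075
  y = (-10 - (-1)·0.075) / (3) = -3.308
Iteration 2:
  x = (-11 - (4)·-3.308) / (8) = 0.279
  y = (-10 - (-1)·0.279) / (3) = -3.240
Change: (0.204, 0.068) → max |·| = 0.204

0.204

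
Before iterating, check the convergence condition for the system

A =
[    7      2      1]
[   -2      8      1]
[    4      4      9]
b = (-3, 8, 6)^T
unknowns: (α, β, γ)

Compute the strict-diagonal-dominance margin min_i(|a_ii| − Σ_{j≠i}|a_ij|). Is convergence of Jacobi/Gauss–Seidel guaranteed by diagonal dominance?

row 1: |7| − (2+1) = 4
row 2: |8| − (2+1) = 5
row 3: |9| − (4+4) = 1
minimum over rows = 1 → strictly diagonally dominant (convergence guaranteed)

1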